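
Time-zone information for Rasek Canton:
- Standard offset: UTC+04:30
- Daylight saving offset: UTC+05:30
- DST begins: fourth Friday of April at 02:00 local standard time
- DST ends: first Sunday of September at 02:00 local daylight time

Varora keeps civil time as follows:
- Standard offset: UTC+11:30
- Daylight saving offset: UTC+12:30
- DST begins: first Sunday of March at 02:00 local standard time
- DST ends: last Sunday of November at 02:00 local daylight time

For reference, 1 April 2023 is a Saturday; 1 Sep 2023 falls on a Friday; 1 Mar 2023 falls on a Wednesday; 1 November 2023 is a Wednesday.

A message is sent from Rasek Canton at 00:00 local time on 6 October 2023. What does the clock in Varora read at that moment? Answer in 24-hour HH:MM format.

08:00

1 April 2023 is a Saturday, so the first Friday is April 7 and the fourth is April 28.
1 September 2023 is a Friday, so the first Sunday is September 3.
6 October 2023 is outside the daylight-saving period (28 April – 3 September), so Rasek Canton is on standard time, UTC+04:30.
00:00 Rasek Canton − 4h30m = 19:30 UTC (rolling into the previous day, 5 October 2023).
1 March 2023 is a Wednesday, so the first Sunday is March 5.
1 November 2023 is a Wednesday, so Sundays fall on 5, 12, 19, 26; the last is November 26.
At the standard offset (UTC+11:30), 19:30 UTC + 11h30m = 07:00 Varora standard time (rolling into the next day, 6 October 2023).
Daylight saving runs 5 March – 26 November; the standard-time date in Varora, 6 October 2023, is inside that window, so Varora is at UTC+12:30.
19:30 UTC + 12h30m = 08:00 Varora (rolling into the next day, 6 October 2023).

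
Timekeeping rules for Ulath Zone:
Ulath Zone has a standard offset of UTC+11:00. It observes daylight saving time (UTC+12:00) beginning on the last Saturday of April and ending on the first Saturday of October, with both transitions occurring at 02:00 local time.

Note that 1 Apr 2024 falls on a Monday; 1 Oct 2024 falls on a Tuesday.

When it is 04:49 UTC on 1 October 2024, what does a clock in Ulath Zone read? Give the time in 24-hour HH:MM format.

1 April 2024 is a Monday, so Saturdays fall on 6, 13, 20, 27; the last is April 27.
1 October 2024 is a Tuesday, so the first Saturday is October 5.
At the standard offset (UTC+11:00), 04:49 UTC + 11h = 15:49 Ulath Zone standard time.
The standard-time date in Ulath Zone, 1 October 2024, lies within the daylight-saving period (27 April – 5 October), so Ulath Zone is on daylight time, UTC+12:00.
04:49 UTC + 12h = 16:49 local.

16:49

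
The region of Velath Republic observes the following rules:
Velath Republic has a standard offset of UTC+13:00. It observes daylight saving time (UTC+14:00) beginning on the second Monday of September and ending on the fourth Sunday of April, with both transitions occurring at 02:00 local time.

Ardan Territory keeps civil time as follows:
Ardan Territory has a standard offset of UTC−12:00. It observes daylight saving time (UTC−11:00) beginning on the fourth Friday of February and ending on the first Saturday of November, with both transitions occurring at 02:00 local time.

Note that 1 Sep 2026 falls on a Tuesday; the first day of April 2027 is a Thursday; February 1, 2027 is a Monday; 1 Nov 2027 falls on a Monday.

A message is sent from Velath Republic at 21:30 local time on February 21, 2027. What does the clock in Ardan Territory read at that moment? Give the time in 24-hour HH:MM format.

19:30

1 September 2026 is a Tuesday, so the first Monday is September 7 and the second is September 14.
1 April 2027 is a Thursday, so the first Sunday is April 4 and the fourth is April 25.
Daylight saving runs 14 September 2026 – 25 April 2027; February 21, 2027 is inside that window, so Velath Republic is at UTC+14:00.
21:30 Velath Republic − 14h = 07:30 UTC.
1 February 2027 is a Monday, so the first Friday is February 5 and the fourth is February 26.
1 November 2027 is a Monday, so the first Saturday is November 6.
At the standard offset (UTC−12:00), 07:30 UTC − 12h = 19:30 Ardan Territory standard time (rolling into the previous day, 20 February 2027).
Daylight saving runs 26 February – 6 November; the standard-time date in Ardan Territory, February 20, 2027, is outside that window, so Ardan Territory is on standard time at UTC−12:00.
07:30 UTC − 12h = 19:30 Ardan Territory (rolling into the previous day, 20 February 2027).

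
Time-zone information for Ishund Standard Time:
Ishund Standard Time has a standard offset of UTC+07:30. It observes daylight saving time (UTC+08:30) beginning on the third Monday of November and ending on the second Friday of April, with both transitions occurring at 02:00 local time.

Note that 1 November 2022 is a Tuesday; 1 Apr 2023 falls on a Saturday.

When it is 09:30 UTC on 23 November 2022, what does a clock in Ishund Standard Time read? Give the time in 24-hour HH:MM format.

18:00

1 November 2022 is a Tuesday, so the first Monday is November 7 and the third is November 21.
1 April 2023 is a Saturday, so the first Friday is April 7 and the second is April 14.
At the standard offset (UTC+07:30), 09:30 UTC + 7h30m = 17:00 Ishund Standard Time standard time.
The standard-time date in Ishund Standard Time, 23 November 2022, lies within the daylight-saving period (21 November 2022 – 14 April 2023), so Ishund Standard Time is on daylight time, UTC+08:30.
09:30 UTC + 8h30m = 18:00 local.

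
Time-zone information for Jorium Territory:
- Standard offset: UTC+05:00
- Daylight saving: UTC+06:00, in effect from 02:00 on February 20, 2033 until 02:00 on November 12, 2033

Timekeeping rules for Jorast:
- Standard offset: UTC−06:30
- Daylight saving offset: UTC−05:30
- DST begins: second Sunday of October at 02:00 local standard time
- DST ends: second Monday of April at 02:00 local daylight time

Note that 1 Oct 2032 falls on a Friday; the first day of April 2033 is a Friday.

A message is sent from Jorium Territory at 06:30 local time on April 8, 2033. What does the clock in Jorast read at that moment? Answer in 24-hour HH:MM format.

19:00

April 8, 2033 falls between 20 February and 12 November, so daylight saving is in effect and Jorium Territory is at UTC+06:00.
06:30 Jorium Territory − 6h = 00:30 UTC.
1 October 2032 is a Friday, so the first Sunday is October 3 and the second is October 10.
1 April 2033 is a Friday, so the first Monday is April 4 and the second is April 11.
At the standard offset (UTC−06:30), 00:30 UTC − 6h30m = 18:00 Jorast standard time (rolling into the previous day, 7 April 2033).
The standard-time date in Jorast, April 7, 2033, lies within the daylight-saving period (10 October 2032 – 11 April 2033), so Jorast is on daylight time, UTC−05:30.
00:30 UTC − 5h30m = 19:00 Jorast (rolling into the previous day, 7 April 2033).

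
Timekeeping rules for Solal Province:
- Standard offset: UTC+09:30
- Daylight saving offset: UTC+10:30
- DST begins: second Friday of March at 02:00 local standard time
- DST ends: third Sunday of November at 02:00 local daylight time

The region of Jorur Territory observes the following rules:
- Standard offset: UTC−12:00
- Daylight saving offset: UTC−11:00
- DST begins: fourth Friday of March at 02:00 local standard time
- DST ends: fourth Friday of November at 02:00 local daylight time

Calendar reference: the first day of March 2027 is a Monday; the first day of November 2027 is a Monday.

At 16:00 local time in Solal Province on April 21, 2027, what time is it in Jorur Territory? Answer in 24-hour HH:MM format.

18:30

1 March 2027 is a Monday, so the first Friday is March 5 and the second is March 12.
1 November 2027 is a Monday, so the first Sunday is November 7 and the third is November 21.
April 21, 2027 falls between 12 March and 21 November, so daylight saving is in effect and Solal Province is at UTC+10:30.
16:00 Solal Province − 10h30m = 05:30 UTC.
1 March 2027 is a Monday, so the first Friday is March 5 and the fourth is March 26.
1 November 2027 is a Monday, so the first Friday is November 5 and the fourth is November 26.
At the standard offset (UTC−12:00), 05:30 UTC − 12h = 17:30 Jorur Territory standard time (rolling into the previous day, 20 April 2027).
The standard-time date in Jorur Territory, April 20, 2027, lies within the daylight-saving period (26 March – 26 November), so Jorur Territory is on daylight time, UTC−11:00.
05:30 UTC − 11h = 18:30 Jorur Territory (rolling into the previous day, 20 April 2027).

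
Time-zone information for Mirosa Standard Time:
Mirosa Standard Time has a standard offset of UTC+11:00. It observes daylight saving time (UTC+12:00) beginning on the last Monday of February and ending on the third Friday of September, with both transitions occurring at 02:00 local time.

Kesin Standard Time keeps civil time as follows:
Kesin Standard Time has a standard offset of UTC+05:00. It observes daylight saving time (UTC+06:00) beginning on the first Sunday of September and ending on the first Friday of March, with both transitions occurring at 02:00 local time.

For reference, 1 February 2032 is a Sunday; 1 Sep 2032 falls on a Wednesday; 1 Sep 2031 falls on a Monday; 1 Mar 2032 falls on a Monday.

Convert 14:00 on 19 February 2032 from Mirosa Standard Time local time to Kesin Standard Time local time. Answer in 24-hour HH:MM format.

09:00

1 February 2032 is a Sunday, so Mondays fall on 2, 9, 16, 23; the last is February 23.
1 September 2032 is a Wednesday, so the first Friday is September 3 and the third is September 17.
19 February 2032 is outside the daylight-saving period (23 February – 17 September), so Mirosa Standard Time is on standard time, UTC+11:00.
14:00 Mirosa Standard Time − 11h = 03:00 UTC.
1 September 2031 is a Monday, so the first Sunday is September 7.
1 March 2032 is a Monday, so the first Friday is March 5.
At the standard offset (UTC+05:00), 03:00 UTC + 5h = 08:00 Kesin Standard Time standard time.
Daylight saving runs 7 September 2031 – 5 March 2032; the standard-time date in Kesin Standard Time, 19 February 2032, is inside that window, so Kesin Standard Time is at UTC+06:00.
03:00 UTC + 6h = 09:00 Kesin Standard Time.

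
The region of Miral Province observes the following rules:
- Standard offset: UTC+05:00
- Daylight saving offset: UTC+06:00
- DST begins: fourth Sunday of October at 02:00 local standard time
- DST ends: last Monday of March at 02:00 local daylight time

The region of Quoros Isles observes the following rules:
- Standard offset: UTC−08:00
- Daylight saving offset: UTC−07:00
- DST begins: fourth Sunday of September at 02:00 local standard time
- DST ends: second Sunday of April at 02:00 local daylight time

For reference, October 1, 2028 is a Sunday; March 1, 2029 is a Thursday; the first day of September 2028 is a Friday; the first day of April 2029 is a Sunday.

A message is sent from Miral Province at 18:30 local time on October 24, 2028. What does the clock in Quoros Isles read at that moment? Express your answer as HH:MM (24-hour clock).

05:30

1 October 2028 is a Sunday, so the first Sunday is October 1 and the fourth is October 22.
1 March 2029 is a Thursday, so Mondays fall on 5, 12, 19, 26; the last is March 26.
Daylight saving runs 22 October 2028 – 26 March 2029; October 24, 2028 is inside that window, so Miral Province is at UTC+06:00.
18:30 Miral Province − 6h = 12:30 UTC.
1 September 2028 is a Friday, so the first Sunday is September 3 and the fourth is September 24.
1 April 2029 is a Sunday, so the first Sunday is April 1 and the second is April 8.
At the standard offset (UTC−08:00), 12:30 UTC − 8h = 04:30 Quoros Isles standard time.
The standard-time date in Quoros Isles, October 24, 2028, lies within the daylight-saving period (24 September 2028 – 8 April 2029), so Quoros Isles is on daylight time, UTC−07:00.
12:30 UTC − 7h = 05:30 Quoros Isles.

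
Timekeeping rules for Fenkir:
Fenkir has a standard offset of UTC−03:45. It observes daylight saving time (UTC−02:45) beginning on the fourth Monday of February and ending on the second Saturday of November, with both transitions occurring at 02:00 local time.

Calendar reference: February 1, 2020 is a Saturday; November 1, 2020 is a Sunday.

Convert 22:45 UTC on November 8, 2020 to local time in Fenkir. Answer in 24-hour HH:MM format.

1 February 2020 is a Saturday, so the first Monday is February 3 and the fourth is February 24.
1 November 2020 is a Sunday, so the first Saturday is November 7 and the second is November 14.
At the standard offset (UTC−03:45), 22:45 UTC − 3h45m = 19:00 Fenkir standard time.
The standard-time date in Fenkir, November 8, 2020, lies within the daylight-saving period (24 February – 14 November), so Fenkir is on daylight time, UTC−02:45.
22:45 UTC − 2h45m = 20:00 local.

20:00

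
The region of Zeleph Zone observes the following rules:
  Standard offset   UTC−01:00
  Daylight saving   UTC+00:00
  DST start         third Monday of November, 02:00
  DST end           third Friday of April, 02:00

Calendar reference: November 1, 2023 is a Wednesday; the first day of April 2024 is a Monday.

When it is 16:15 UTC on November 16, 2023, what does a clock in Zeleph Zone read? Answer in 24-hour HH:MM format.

15:15

1 November 2023 is a Wednesday, so the first Monday is November 6 and the third is November 20.
1 April 2024 is a Monday, so the first Friday is April 5 and the third is April 19.
At the standard offset (UTC−01:00), 16:15 UTC − 1h = 15:15 Zeleph Zone standard time.
Daylight saving runs 20 November 2023 – 19 April 2024; the standard-time date in Zeleph Zone, November 16, 2023, is outside that window, so Zeleph Zone is on standard time at UTC−01:00.
16:15 UTC − 1h = 15:15 local.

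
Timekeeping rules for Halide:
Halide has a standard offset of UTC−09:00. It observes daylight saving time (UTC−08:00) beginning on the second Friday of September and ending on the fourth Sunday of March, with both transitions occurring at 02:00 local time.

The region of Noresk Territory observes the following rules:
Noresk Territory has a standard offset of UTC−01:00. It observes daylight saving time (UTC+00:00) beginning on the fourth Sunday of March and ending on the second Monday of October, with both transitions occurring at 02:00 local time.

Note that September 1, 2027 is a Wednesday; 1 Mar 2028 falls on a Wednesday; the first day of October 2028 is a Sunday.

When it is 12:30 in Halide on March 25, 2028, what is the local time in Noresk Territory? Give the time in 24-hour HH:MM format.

1 September 2027 is a Wednesday, so the first Friday is September 3 and the second is September 10.
1 March 2028 is a Wednesday, so the first Sunday is March 5 and the fourth is March 26.
Daylight saving runs 10 September 2027 – 26 March 2028; March 25, 2028 is inside that window, so Halide is at UTC−08:00.
12:30 Halide + 8h = 20:30 UTC.
1 March 2028 is a Wednesday, so the first Sunday is March 5 and the fourth is March 26.
1 October 2028 is a Sunday, so the first Monday is October 2 and the second is October 9.
At the standard offset (UTC−01:00), 20:30 UTC − 1h = 19:30 Noresk Territory standard time.
Daylight saving runs 26 March – 9 October; the standard-time date in Noresk Territory, March 25, 2028, is outside that window, so Noresk Territory is on standard time at UTC−01:00.
20:30 UTC − 1h = 19:30 Noresk Territory.

19:30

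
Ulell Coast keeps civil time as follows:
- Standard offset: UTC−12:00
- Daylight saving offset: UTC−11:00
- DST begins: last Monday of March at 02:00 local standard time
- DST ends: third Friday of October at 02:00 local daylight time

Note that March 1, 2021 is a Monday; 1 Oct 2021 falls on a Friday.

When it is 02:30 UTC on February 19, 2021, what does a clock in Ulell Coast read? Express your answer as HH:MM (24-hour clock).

14:30

1 March 2021 is a Monday, so Mondays fall on 1, 8, 15, 22, 29; the last is March 29.
1 October 2021 is a Friday, so the first Friday is October 1 and the third is October 15.
At the standard offset (UTC−12:00), 02:30 UTC − 12h = 14:30 Ulell Coast standard time (rolling into the previous day, 18 February 2021).
The standard-time date in Ulell Coast, February 18, 2021, is outside the daylight-saving period (29 March – 15 October), so Ulell Coast is on standard time, UTC−12:00.
02:30 UTC − 12h = 14:30 local (rolling into the previous day, 18 February 2021).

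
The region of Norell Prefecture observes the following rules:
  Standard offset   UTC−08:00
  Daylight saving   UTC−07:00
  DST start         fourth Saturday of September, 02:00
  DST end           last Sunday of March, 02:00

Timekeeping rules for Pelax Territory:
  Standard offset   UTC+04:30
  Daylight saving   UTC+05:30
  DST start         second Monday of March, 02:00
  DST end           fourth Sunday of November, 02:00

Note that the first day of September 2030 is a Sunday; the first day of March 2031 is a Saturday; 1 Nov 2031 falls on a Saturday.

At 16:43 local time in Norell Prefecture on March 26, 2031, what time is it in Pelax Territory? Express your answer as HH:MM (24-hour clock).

1 September 2030 is a Sunday, so the first Saturday is September 7 and the fourth is September 28.
1 March 2031 is a Saturday, so Sundays fall on 2, 9, 16, 23, 30; the last is March 30.
March 26, 2031 lies within the daylight-saving period (28 September 2030 – 30 March 2031), so Norell Prefecture is on daylight time, UTC−07:00.
16:43 Norell Prefecture + 7h = 23:43 UTC.
1 March 2031 is a Saturday, so the first Monday is March 3 and the second is March 10.
1 November 2031 is a Saturday, so the first Sunday is November 2 and the fourth is November 23.
At the standard offset (UTC+04:30), 23:43 UTC + 4h30m = 04:13 Pelax Territory standard time (rolling into the next day, 27 March 2031).
Daylight saving runs 10 March – 23 November; the standard-time date in Pelax Territory, March 27, 2031, is inside that window, so Pelax Territory is at UTC+05:30.
23:43 UTC + 5h30m = 05:13 Pelax Territory (rolling into the next day, 27 March 2031).

05:13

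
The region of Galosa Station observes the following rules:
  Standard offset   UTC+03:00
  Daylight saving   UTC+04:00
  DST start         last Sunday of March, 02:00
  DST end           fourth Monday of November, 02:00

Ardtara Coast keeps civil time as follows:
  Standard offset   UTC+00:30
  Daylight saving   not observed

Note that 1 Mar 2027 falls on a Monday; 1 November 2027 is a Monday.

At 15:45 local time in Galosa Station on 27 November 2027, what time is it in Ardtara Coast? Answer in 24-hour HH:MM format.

1 March 2027 is a Monday, so Sundays fall on 7, 14, 21, 28; the last is March 28.
1 November 2027 is a Monday, so the first Monday is November 1 and the fourth is November 22.
27 November 2027 is outside the daylight-saving period (28 March – 22 November), so Galosa Station is on standard time, UTC+03:00.
15:45 Galosa Station − 3h = 12:45 UTC.
Ardtara Coast has no daylight saving, so its offset is UTC+00:30 year-round.
12:45 UTC + 0h30m = 13:15 Ardtara Coast.

13:15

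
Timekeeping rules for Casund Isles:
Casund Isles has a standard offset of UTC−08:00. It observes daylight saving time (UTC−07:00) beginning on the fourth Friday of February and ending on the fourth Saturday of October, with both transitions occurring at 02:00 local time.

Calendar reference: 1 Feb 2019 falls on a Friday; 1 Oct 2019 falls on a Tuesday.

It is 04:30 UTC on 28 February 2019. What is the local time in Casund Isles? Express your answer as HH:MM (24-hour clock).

21:30

1 February 2019 is a Friday, so the first Friday is February 1 and the fourth is February 22.
1 October 2019 is a Tuesday, so the first Saturday is October 5 and the fourth is October 26.
At the standard offset (UTC−08:00), 04:30 UTC − 8h = 20:30 Casund Isles standard time (rolling into the previous day, 27 February 2019).
The standard-time date in Casund Isles, 27 February 2019, lies within the daylight-saving period (22 February – 26 October), so Casund Isles is on daylight time, UTC−07:00.
04:30 UTC − 7h = 21:30 local (rolling into the previous day, 27 February 2019).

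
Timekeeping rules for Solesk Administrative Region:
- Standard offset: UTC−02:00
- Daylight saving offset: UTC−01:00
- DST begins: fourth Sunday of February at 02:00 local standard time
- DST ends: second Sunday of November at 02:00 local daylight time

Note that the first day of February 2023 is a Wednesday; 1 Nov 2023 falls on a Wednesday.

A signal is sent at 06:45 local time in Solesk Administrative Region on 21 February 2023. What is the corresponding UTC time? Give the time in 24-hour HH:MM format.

08:45

1 February 2023 is a Wednesday, so the first Sunday is February 5 and the fourth is February 26.
1 November 2023 is a Wednesday, so the first Sunday is November 5 and the second is November 12.
21 February 2023 does not fall between 26 February and 12 November, so daylight saving is not in effect and Solesk Administrative Region is at UTC−02:00.
06:45 local + 2h = 08:45 UTC.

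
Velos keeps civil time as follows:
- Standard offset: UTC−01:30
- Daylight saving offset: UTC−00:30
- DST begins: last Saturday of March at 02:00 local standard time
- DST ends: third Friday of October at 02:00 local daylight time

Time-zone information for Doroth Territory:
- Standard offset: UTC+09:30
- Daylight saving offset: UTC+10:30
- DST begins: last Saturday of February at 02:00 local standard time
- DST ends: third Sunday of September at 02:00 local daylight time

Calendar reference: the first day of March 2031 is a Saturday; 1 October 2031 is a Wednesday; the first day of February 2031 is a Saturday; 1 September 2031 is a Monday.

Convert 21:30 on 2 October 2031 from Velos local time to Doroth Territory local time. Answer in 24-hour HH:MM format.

07:30

1 March 2031 is a Saturday, so Saturdays fall on 1, 8, 15, 22, 29; the last is March 29.
1 October 2031 is a Wednesday, so the first Friday is October 3 and the third is October 17.
2 October 2031 lies within the daylight-saving period (29 March – 17 October), so Velos is on daylight time, UTC−00:30.
21:30 Velos + 0h30m = 22:00 UTC.
1 February 2031 is a Saturday, so Saturdays fall on 1, 8, 15, 22; the last is February 22.
1 September 2031 is a Monday, so the first Sunday is September 7 and the third is September 21.
At the standard offset (UTC+09:30), 22:00 UTC + 9h30m = 07:30 Doroth Territory standard time (rolling into the next day, 3 October 2031).
The standard-time date in Doroth Territory, 3 October 2031, is outside the daylight-saving period (22 February – 21 September), so Doroth Territory is on standard time, UTC+09:30.
22:00 UTC + 9h30m = 07:30 Doroth Territory (rolling into the next day, 3 October 2031).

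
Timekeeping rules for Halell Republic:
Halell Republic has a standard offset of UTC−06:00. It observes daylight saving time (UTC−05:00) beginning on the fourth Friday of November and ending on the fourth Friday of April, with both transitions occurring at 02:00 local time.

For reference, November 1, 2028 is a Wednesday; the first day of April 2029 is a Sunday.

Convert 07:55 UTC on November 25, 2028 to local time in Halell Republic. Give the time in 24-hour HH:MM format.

1 November 2028 is a Wednesday, so the first Friday is November 3 and the fourth is November 24.
1 April 2029 is a Sunday, so the first Friday is April 6 and the fourth is April 27.
At the standard offset (UTC−06:00), 07:55 UTC − 6h = 01:55 Halell Republic standard time.
The standard-time date in Halell Republic, November 25, 2028, falls between 24 November 2028 and 27 April 2029, so daylight saving is in effect and Halell Republic is at UTC−05:00.
07:55 UTC − 5h = 02:55 local.

02:55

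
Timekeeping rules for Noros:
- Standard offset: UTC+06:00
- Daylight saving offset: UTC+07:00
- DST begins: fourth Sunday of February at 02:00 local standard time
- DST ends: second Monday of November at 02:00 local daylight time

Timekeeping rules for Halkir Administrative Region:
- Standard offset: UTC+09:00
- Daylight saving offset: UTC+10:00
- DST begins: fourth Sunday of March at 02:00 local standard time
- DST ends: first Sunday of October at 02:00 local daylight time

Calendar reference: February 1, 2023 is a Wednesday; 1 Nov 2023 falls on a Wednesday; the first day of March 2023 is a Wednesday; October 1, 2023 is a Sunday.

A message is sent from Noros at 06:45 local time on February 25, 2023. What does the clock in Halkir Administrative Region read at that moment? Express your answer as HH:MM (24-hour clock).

09:45

1 February 2023 is a Wednesday, so the first Sunday is February 5 and the fourth is February 26.
1 November 2023 is a Wednesday, so the first Monday is November 6 and the second is November 13.
February 25, 2023 is outside the daylight-saving period (26 February – 13 November), so Noros is on standard time, UTC+06:00.
06:45 Noros − 6h = 00:45 UTC.
1 March 2023 is a Wednesday, so the first Sunday is March 5 and the fourth is March 26.
1 October 2023 is a Sunday, so the first Sunday is October 1.
At the standard offset (UTC+09:00), 00:45 UTC + 9h = 09:45 Halkir Administrative Region standard time.
The standard-time date in Halkir Administrative Region, February 25, 2023, is outside the daylight-saving period (26 March – 1 October), so Halkir Administrative Region is on standard time, UTC+09:00.
00:45 UTC + 9h = 09:45 Halkir Administrative Region.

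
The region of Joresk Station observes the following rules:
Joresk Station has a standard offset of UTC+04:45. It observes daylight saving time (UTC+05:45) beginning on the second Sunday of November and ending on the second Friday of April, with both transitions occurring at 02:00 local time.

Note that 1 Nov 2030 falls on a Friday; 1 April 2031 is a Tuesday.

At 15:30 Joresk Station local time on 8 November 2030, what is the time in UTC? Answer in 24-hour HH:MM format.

10:45

1 November 2030 is a Friday, so the first Sunday is November 3 and the second is November 10.
1 April 2031 is a Tuesday, so the first Friday is April 4 and the second is April 11.
8 November 2030 does not fall between 10 November 2030 and 11 April 2031, so daylight saving is not in effect and Joresk Station is at UTC+04:45.
15:30 local − 4h45m = 10:45 UTC.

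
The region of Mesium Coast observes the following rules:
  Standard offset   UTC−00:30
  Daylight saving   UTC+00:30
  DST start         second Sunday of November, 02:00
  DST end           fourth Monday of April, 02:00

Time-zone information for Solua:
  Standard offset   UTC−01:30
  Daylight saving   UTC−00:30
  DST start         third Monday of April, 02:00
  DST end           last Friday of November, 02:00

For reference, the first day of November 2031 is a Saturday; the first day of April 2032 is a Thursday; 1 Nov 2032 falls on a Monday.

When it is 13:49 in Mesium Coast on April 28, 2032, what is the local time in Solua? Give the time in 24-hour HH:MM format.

1 November 2031 is a Saturday, so the first Sunday is November 2 and the second is November 9.
1 April 2032 is a Thursday, so the first Monday is April 5 and the fourth is April 26.
Daylight saving runs 9 November 2031 – 26 April 2032; April 28, 2032 is outside that window, so Mesium Coast is on standard time at UTC−00:30.
13:49 Mesium Coast + 0h30m = 14:19 UTC.
1 April 2032 is a Thursday, so the first Monday is April 5 and the third is April 19.
1 November 2032 is a Monday, so Fridays fall on 5, 12, 19, 26; the last is November 26.
At the standard offset (UTC−01:30), 14:19 UTC − 1h30m = 12:49 Solua standard time.
The standard-time date in Solua, April 28, 2032, falls between 19 April and 26 November, so daylight saving is in effect and Solua is at UTC−00:30.
14:19 UTC − 0h30m = 13:49 Solua.

13:49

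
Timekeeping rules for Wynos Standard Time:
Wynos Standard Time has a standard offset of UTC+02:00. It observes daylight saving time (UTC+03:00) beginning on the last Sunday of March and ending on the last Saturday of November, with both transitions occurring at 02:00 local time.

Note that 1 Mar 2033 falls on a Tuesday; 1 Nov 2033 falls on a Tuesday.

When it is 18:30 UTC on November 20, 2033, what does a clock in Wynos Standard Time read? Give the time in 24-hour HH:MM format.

1 March 2033 is a Tuesday, so Sundays fall on 6, 13, 20, 27; the last is March 27.
1 November 2033 is a Tuesday, so Saturdays fall on 5, 12, 19, 26; the last is November 26.
At the standard offset (UTC+02:00), 18:30 UTC + 2h = 20:30 Wynos Standard Time standard time.
Daylight saving runs 27 March – 26 November; the standard-time date in Wynos Standard Time, November 20, 2033, is inside that window, so Wynos Standard Time is at UTC+03:00.
18:30 UTC + 3h = 21:30 local.

21:30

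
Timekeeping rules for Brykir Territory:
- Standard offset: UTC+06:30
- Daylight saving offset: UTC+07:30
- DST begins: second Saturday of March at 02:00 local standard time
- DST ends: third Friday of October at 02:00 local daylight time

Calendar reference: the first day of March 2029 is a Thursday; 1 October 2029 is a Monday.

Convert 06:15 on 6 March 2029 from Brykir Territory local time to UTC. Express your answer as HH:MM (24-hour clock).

23:45

1 March 2029 is a Thursday, so the first Saturday is March 3 and the second is March 10.
1 October 2029 is a Monday, so the first Friday is October 5 and the third is October 19.
6 March 2029 is outside the daylight-saving period (10 March – 19 October), so Brykir Territory is on standard time, UTC+06:30.
06:15 local − 6h30m = 23:45 UTC (rolling into the previous day, 5 March 2029).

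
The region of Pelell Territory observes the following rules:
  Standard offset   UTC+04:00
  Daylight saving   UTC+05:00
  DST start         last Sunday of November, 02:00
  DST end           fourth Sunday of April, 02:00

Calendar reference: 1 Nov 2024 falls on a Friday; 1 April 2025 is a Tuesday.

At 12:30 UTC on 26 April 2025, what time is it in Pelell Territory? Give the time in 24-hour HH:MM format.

1 November 2024 is a Friday, so Sundays fall on 3, 10, 17, 24; the last is November 24.
1 April 2025 is a Tuesday, so the first Sunday is April 6 and the fourth is April 27.
At the standard offset (UTC+04:00), 12:30 UTC + 4h = 16:30 Pelell Territory standard time.
Daylight saving runs 24 November 2024 – 27 April 2025; the standard-time date in Pelell Territory, 26 April 2025, is inside that window, so Pelell Territory is at UTC+05:00.
12:30 UTC + 5h = 17:30 local.

17:30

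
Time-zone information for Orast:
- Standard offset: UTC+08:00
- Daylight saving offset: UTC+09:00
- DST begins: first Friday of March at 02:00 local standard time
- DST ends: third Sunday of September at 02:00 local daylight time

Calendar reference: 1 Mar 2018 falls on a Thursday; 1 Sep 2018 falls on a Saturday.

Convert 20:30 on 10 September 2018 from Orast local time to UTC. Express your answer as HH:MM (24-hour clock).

11:30

1 March 2018 is a Thursday, so the first Friday is March 2.
1 September 2018 is a Saturday, so the first Sunday is September 2 and the third is September 16.
10 September 2018 lies within the daylight-saving period (2 March – 16 September), so Orast is on daylight time, UTC+09:00.
20:30 local − 9h = 11:30 UTC.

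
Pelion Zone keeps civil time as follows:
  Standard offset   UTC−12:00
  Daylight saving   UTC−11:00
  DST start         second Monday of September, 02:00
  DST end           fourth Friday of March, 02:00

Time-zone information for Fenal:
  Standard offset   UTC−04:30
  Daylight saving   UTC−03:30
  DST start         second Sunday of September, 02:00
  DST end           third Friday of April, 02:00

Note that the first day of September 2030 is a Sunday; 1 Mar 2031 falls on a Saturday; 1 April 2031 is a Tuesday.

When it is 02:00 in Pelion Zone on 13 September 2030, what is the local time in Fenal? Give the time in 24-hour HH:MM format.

1 September 2030 is a Sunday, so the first Monday is September 2 and the second is September 9.
1 March 2031 is a Saturday, so the first Friday is March 7 and the fourth is March 28.
Daylight saving runs 9 September 2030 – 28 March 2031; 13 September 2030 is inside that window, so Pelion Zone is at UTC−11:00.
02:00 Pelion Zone + 11h = 13:00 UTC.
1 September 2030 is a Sunday, so the first Sunday is September 1 and the second is September 8.
1 April 2031 is a Tuesday, so the first Friday is April 4 and the third is April 18.
At the standard offset (UTC−04:30), 13:00 UTC − 4h30m = 08:30 Fenal standard time.
The standard-time date in Fenal, 13 September 2030, lies within the daylight-saving period (8 September 2030 – 18 April 2031), so Fenal is on daylight time, UTC−03:30.
13:00 UTC − 3h30m = 09:30 Fenal.

09:30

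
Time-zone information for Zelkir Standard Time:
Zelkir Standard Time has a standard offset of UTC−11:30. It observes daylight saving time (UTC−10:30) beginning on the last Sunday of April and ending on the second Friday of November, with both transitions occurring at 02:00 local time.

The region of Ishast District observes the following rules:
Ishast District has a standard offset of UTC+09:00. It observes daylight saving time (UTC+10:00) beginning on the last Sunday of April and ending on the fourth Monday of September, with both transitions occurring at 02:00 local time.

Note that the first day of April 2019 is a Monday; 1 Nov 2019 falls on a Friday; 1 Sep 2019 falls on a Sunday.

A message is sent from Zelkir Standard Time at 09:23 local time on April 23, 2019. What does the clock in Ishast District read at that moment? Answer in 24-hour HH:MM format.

1 April 2019 is a Monday, so Sundays fall on 7, 14, 21, 28; the last is April 28.
1 November 2019 is a Friday, so the first Friday is November 1 and the second is November 8.
Daylight saving runs 28 April – 8 November; April 23, 2019 is outside that window, so Zelkir Standard Time is on standard time at UTC−11:30.
09:23 Zelkir Standard Time + 11h30m = 20:53 UTC.
1 April 2019 is a Monday, so Sundays fall on 7, 14, 21, 28; the last is April 28.
1 September 2019 is a Sunday, so the first Monday is September 2 and the fourth is September 23.
At the standard offset (UTC+09:00), 20:53 UTC + 9h = 05:53 Ishast District standard time (rolling into the next day, 24 April 2019).
The standard-time date in Ishast District, April 24, 2019, is outside the daylight-saving period (28 April – 23 September), so Ishast District is on standard time, UTC+09:00.
20:53 UTC + 9h = 05:53 Ishast District (rolling into the next day, 24 April 2019).

05:53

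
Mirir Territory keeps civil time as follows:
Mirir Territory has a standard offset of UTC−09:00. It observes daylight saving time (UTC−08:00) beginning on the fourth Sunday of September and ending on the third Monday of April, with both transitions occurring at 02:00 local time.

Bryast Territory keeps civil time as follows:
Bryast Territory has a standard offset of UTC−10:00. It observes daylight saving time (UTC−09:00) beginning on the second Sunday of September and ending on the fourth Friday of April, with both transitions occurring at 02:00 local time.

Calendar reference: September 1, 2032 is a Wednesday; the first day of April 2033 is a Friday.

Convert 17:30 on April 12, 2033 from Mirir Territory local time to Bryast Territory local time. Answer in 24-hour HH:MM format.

16:30

1 September 2032 is a Wednesday, so the first Sunday is September 5 and the fourth is September 26.
1 April 2033 is a Friday, so the first Monday is April 4 and the third is April 18.
April 12, 2033 falls between 26 September 2032 and 18 April 2033, so daylight saving is in effect and Mirir Territory is at UTC−08:00.
17:30 Mirir Territory + 8h = 01:30 UTC (rolling into the next day, 13 April 2033).
1 September 2032 is a Wednesday, so the first Sunday is September 5 and the second is September 12.
1 April 2033 is a Friday, so the first Friday is April 1 and the fourth is April 22.
At the standard offset (UTC−10:00), 01:30 UTC − 10h = 15:30 Bryast Territory standard time (rolling into the previous day, 12 April 2033).
The standard-time date in Bryast Territory, April 12, 2033, falls between 12 September 2032 and 22 April 2033, so daylight saving is in effect and Bryast Territory is at UTC−09:00.
01:30 UTC − 9h = 16:30 Bryast Territory (rolling into the previous day, 12 April 2033).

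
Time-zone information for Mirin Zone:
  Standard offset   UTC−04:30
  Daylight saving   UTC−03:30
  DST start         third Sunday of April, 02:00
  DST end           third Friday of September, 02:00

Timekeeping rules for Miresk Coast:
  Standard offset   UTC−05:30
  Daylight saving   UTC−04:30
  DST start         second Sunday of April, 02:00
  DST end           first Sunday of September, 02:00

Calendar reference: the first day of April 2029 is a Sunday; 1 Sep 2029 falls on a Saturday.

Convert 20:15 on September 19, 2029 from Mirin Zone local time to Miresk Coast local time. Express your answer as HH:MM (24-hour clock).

18:15

1 April 2029 is a Sunday, so the first Sunday is April 1 and the third is April 15.
1 September 2029 is a Saturday, so the first Friday is September 7 and the third is September 21.
September 19, 2029 falls between 15 April and 21 September, so daylight saving is in effect and Mirin Zone is at UTC−03:30.
20:15 Mirin Zone + 3h30m = 23:45 UTC.
1 April 2029 is a Sunday, so the first Sunday is April 1 and the second is April 8.
1 September 2029 is a Saturday, so the first Sunday is September 2.
At the standard offset (UTC−05:30), 23:45 UTC − 5h30m = 18:15 Miresk Coast standard time.
The standard-time date in Miresk Coast, September 19, 2029, does not fall between 8 April and 2 September, so daylight saving is not in effect and Miresk Coast is at UTC−05:30.
23:45 UTC − 5h30m = 18:15 Miresk Coast.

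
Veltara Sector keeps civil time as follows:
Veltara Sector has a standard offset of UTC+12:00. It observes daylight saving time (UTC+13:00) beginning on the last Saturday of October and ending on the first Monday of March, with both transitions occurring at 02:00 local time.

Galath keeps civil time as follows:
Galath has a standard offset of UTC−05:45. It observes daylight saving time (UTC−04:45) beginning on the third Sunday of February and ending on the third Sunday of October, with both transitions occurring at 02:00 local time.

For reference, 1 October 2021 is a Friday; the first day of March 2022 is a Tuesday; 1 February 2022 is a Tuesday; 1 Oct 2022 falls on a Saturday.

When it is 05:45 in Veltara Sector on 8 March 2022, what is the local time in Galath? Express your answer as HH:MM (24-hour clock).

13:00

1 October 2021 is a Friday, so Saturdays fall on 2, 9, 16, 23, 30; the last is October 30.
1 March 2022 is a Tuesday, so the first Monday is March 7.
8 March 2022 is outside the daylight-saving period (30 October 2021 – 7 March 2022), so Veltara Sector is on standard time, UTC+12:00.
05:45 Veltara Sector − 12h = 17:45 UTC (rolling into the previous day, 7 March 2022).
1 February 2022 is a Tuesday, so the first Sunday is February 6 and the third is February 20.
1 October 2022 is a Saturday, so the first Sunday is October 2 and the third is October 16.
At the standard offset (UTC−05:45), 17:45 UTC − 5h45m = 12:00 Galath standard time.
The standard-time date in Galath, 7 March 2022, lies within the daylight-saving period (20 February – 16 October), so Galath is on daylight time, UTC−04:45.
17:45 UTC − 4h45m = 13:00 Galath.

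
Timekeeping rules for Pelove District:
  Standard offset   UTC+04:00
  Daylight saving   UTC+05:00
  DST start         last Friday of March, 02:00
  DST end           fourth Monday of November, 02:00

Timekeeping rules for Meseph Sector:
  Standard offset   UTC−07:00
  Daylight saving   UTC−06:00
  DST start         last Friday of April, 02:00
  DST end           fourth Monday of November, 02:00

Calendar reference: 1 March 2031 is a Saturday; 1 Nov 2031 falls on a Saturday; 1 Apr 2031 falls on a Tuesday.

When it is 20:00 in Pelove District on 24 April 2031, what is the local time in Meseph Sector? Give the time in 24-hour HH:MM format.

1 March 2031 is a Saturday, so Fridays fall on 7, 14, 21, 28; the last is March 28.
1 November 2031 is a Saturday, so the first Monday is November 3 and the fourth is November 24.
Daylight saving runs 28 March – 24 November; 24 April 2031 is inside that window, so Pelove District is at UTC+05:00.
20:00 Pelove District − 5h = 15:00 UTC.
1 April 2031 is a Tuesday, so Fridays fall on 4, 11, 18, 25; the last is April 25.
1 November 2031 is a Saturday, so the first Monday is November 3 and the fourth is November 24.
At the standard offset (UTC−07:00), 15:00 UTC − 7h = 08:00 Meseph Sector standard time.
Daylight saving runs 25 April – 24 November; the standard-time date in Meseph Sector, 24 April 2031, is outside that window, so Meseph Sector is on standard time at UTC−07:00.
15:00 UTC − 7h = 08:00 Meseph Sector.

08:00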